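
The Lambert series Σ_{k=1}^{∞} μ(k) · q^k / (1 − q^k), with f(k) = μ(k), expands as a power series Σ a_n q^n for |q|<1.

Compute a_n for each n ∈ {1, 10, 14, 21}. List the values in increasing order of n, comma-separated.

q^1  k|1↦μ(k): 1:1  a_1=1
q^10  k|10↦μ(k): 1:1 2:-1 5:-1 10:1  a_10=0
[q^14] μ(14)=1,μ(7)=-1,μ(2)=-1,μ(1)=1 ⇒ 0
n=21: 1·21 3·7 7·3 21·1  μ→[1+(-1)+(-1)+1]=0

1, 0, 0, 0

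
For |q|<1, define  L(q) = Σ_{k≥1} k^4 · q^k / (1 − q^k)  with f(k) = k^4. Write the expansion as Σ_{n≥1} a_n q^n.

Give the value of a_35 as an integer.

[q^35] f(35)=1500625,f(7)=2401,f(5)=625,f(1)=1 ⇒ 1503652

a_35 = 1503652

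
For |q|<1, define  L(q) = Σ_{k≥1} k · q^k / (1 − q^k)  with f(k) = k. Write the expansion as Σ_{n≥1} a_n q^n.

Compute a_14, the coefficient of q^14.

a_14 = 24

n=14: 1·14 2·7 7·2 14·1  f→[1+2+7+14]=24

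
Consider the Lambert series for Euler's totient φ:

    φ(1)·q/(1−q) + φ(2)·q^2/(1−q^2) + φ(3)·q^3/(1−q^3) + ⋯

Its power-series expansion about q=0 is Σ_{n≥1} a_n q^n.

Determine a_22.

q^22  k|22↦φ(k): 22:10 11:10 2:1 1:1  a_22=22

a_22 = 22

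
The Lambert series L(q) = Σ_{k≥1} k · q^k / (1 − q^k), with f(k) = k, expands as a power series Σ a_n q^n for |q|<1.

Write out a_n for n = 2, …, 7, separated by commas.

q^2  k|2↦f(k): 2:2 1:1  a_2=3
n=3: 3·1 1·3  f→[3+1]=4
[q^4] f(4)=4,f(2)=2,f(1)=1 ⇒ 7
[q^5] f(1)=1,f(5)=5 ⇒ 6
q^6  k|6↦f(k): 6:6 3:3 2:2 1:1  a_6=12
q^7  k|7↦f(k): 1:1 7:7  a_7=8

3, 4, 7, 6, 12, 8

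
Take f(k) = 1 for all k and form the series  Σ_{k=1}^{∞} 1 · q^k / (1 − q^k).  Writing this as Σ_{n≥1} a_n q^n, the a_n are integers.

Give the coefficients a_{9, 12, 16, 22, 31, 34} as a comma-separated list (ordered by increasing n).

3, 6, 5, 4, 2, 4

d|9:{1,3,9}  Σf=1+1+1=3
d|12:{12,6,4,3,2,1}  Σf=1+1+1+1+1+1=6
q^16  k|16↦f(k): 16:1 8:1 4:1 2:1 1:1  a_16=5
n=22: 1·22 2·11 11·2 22·1  f→[1+1+1+1]=4
[q^31] f(1)=1,f(31)=1 ⇒ 2
n=34: 1·34 2·17 17·2 34·1  f→[1+1+1+1]=4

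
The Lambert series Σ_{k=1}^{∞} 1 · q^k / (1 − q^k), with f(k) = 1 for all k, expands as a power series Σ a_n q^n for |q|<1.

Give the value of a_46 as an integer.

a_46 = 4

d|46:{46,23,2,1}  Σf=1+1+1+1=4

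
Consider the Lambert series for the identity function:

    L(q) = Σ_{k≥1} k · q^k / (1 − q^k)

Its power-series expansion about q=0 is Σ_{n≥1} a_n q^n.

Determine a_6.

a_6 = 12

n=6: 6·1 3·2 2·3 1·6  f→[6+3+2+1]=12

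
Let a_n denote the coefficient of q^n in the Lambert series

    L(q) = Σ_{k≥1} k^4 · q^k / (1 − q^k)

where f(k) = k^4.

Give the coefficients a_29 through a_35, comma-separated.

[q^29] f(1)=1,f(29)=707281 ⇒ 707282
q^30  k|30↦f(k): 1:1 2:16 3:81 5:625 6:1296 10:10000 15:50625 30:810000  a_30=872644
n=31: 1·31 31·1  f→[1+923521]=923522
q^32  k|32↦f(k): 32:1048576 16:65536 8:4096 4:256 2:16 1:1  a_32=1118481
q^33  k|33↦f(k): 33:1185921 11:14641 3:81 1:1  a_33=1200644
q^34  k|34↦f(k): 1:1 2:16 17:83521 34:1336336  a_34=1419874
d|35:{1,5,7,35}  Σf=1+625+2401+1500625=1503652

707282, 872644, 923522, 1118481, 1200644, 1419874, 1503652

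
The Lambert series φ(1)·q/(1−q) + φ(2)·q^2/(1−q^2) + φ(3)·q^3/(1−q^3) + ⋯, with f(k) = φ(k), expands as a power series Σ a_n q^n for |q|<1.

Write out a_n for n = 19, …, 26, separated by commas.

n=19: 1·19 19·1  φ→[1+18]=19
d|20:{1,2,4,5,10,20}  Σφ=1+1+2+4+4+8=20
q^21  k|21↦φ(k): 1:1 3:2 7:6 21:12  a_21=21
q^22  k|22↦φ(k): 22:10 11:10 2:1 1:1  a_22=22
d|23:{23,1}  Σφ=22+1=23
d|24:{24,12,8,6,4,3,2,1}  Σφ=8+4+4+2+2+2+1+1=24
n=25: 25·1 5·5 1·25  φ→[20+4+1]=25
[q^26] φ(1)=1,φ(2)=1,φ(13)=12,φ(26)=12 ⇒ 26

19, 20, 21, 22, 23, 24, 25, 26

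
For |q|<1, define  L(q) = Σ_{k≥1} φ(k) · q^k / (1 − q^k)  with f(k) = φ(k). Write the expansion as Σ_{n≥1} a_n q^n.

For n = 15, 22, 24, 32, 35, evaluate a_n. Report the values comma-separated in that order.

d|15:{15,5,3,1}  Σφ=8+4+2+1=15
[q^22] φ(22)=10,φ(11)=10,φ(2)=1,φ(1)=1 ⇒ 22
q^24  k|24↦φ(k): 1:1 2:1 3:2 4:2 6:2 8:4 12:4 24:8  a_24=24
n=32: 1·32 2·16 4·8 8·4 16·2 32·1  φ→[1+1+2+4+8+16]=32
q^35  k|35↦φ(k): 35:24 7:6 5:4 1:1  a_35=35

15, 22, 24, 32, 35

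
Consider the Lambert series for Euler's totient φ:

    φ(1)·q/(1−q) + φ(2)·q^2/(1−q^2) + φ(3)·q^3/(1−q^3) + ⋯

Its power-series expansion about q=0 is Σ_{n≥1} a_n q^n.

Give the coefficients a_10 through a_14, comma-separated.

n=10: 10·1 5·2 2·5 1·10  φ→[4+4+1+1]=10
[q^11] φ(1)=1,φ(11)=10 ⇒ 11
q^12  k|12↦φ(k): 1:1 2:1 3:2 4:2 6:2 12:4  a_12=12
d|13:{1,13}  Σφ=1+12=13
[q^14] φ(1)=1,φ(2)=1,φ(7)=6,φ(14)=6 ⇒ 14

10, 11, 12, 13, 14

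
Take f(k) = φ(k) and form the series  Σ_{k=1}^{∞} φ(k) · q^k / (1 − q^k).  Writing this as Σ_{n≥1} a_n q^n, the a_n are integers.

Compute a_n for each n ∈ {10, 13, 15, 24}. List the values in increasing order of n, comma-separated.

n=10: 1·10 2·5 5·2 10·1  φ→[1+1+4+4]=10
q^13  k|13↦φ(k): 13:12 1:1  a_13=13
q^15  k|15↦φ(k): 1:1 3:2 5:4 15:8  a_15=15
n=24: 1·24 2·12 3·8 4·6 6·4 8·3 12·2 24·1  φ→[1+1+2+2+2+4+4+8]=24

10, 13, 15, 24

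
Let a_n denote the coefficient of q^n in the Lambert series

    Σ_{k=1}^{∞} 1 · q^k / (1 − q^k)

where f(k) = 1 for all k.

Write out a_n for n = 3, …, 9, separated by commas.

2, 3, 2, 4, 2, 4, 3

[q^3] f(3)=1,f(1)=1 ⇒ 2
n=4: 4·1 2·2 1·4  f→[1+1+1]=3
n=5: 1·5 5·1  f→[1+1]=2
n=6: 1·6 2·3 3·2 6·1  f→[1+1+1+1]=4
d|7:{1,7}  Σf=1+1=2
n=8: 1·8 2·4 4·2 8·1  f→[1+1+1+1]=4
q^9  k|9↦f(k): 1:1 3:1 9:1  a_9=3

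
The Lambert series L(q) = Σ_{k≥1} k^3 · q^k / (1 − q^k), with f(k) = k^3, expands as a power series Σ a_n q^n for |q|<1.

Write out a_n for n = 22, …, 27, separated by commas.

n=22: 22·1 11·2 2·11 1·22  f→[10648+1331+8+1]=11988
d|23:{23,1}  Σf=12167+1=12168
n=24: 24·1 12·2 8·3 6·4 4·6 3·8 2·12 1·24  f→[13824+1728+512+216+64+27+8+1]=16380
[q^25] f(1)=1,f(5)=125,f(25)=15625 ⇒ 15751
q^26  k|26↦f(k): 26:17576 13:2197 2:8 1:1  a_26=19782
n=27: 27·1 9·3 3·9 1·27  f→[19683+729+27+1]=20440

11988, 12168, 16380, 15751, 19782, 20440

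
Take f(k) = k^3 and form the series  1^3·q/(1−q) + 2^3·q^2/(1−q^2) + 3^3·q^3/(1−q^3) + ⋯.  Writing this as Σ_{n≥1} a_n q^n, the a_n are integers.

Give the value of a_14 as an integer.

a_14 = 3096

n=14: 1·14 2·7 7·2 14·1  f→[1+8+343+2744]=3096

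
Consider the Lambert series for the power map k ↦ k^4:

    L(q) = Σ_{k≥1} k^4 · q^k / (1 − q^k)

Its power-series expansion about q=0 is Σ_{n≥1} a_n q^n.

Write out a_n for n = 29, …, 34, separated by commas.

707282, 872644, 923522, 1118481, 1200644, 1419874

n=29: 29·1 1·29  f→[707281+1]=707282
n=30: 30·1 15·2 10·3 6·5 5·6 3·10 2·15 1·30  f→[810000+50625+10000+1296+625+81+16+1]=872644
[q^31] f(31)=923521,f(1)=1 ⇒ 923522
[q^32] f(1)=1,f(2)=16,f(4)=256,f(8)=4096,f(16)=65536,f(32)=1048576 ⇒ 1118481
d|33:{1,3,11,33}  Σf=1+81+14641+1185921=1200644
d|34:{1,2,17,34}  Σf=1+16+83521+1336336=1419874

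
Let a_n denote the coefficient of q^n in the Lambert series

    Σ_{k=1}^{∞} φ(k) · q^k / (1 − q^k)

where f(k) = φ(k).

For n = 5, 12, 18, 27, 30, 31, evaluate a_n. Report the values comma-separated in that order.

d|5:{5,1}  Σφ=4+1=5
q^12  k|12↦φ(k): 1:1 2:1 3:2 4:2 6:2 12:4  a_12=12
d|18:{18,9,6,3,2,1}  Σφ=6+6+2+2+1+1=18
[q^27] φ(27)=18,φ(9)=6,φ(3)=2,φ(1)=1 ⇒ 27
[q^30] φ(30)=8,φ(15)=8,φ(10)=4,φ(6)=2,φ(5)=4,φ(3)=2,φ(2)=1,φ(1)=1 ⇒ 30
d|31:{31,1}  Σφ=30+1=31

5, 12, 18, 27, 30, 31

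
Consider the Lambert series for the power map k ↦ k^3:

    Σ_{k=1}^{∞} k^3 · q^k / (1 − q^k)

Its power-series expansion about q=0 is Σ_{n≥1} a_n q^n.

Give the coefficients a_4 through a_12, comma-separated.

73, 126, 252, 344, 585, 757, 1134, 1332, 2044

n=4: 1·4 2·2 4·1  f→[1+8+64]=73
q^5  k|5↦f(k): 1:1 5:125  a_5=126
d|6:{1,2,3,6}  Σf=1+8+27+216=252
d|7:{7,1}  Σf=343+1=344
n=8: 1·8 2·4 4·2 8·1  f→[1+8+64+512]=585
q^9  k|9↦f(k): 1:1 3:27 9:729  a_9=757
d|10:{10,5,2,1}  Σf=1000+125+8+1=1134
n=11: 11·1 1·11  f→[1331+1]=1332
q^12  k|12↦f(k): 12:1728 6:216 4:64 3:27 2:8 1:1  a_12=2044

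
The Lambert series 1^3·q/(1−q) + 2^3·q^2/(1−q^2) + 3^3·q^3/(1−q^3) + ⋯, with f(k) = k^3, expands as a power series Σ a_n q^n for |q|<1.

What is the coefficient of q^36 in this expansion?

a_36 = 55261

[q^36] f(1)=1,f(2)=8,f(3)=27,f(4)=64,f(6)=216,f(9)=729,f(12)=1728,f(18)=5832,f(36)=46656 ⇒ 55261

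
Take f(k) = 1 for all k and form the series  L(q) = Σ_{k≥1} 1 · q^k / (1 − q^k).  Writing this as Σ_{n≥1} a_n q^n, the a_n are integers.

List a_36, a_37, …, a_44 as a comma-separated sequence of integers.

q^36  k|36↦f(k): 36:1 18:1 12:1 9:1 6:1 4:1 3:1 2:1 1:1  a_36=9
q^37  k|37↦f(k): 1:1 37:1  a_37=2
d|38:{1,2,19,38}  Σf=1+1+1+1=4
n=39: 1·39 3·13 13·3 39·1  f→[1+1+1+1]=4
[q^40] f(40)=1,f(20)=1,f(10)=1,f(8)=1,f(5)=1,f(4)=1,f(2)=1,f(1)=1 ⇒ 8
n=41: 41·1 1·41  f→[1+1]=2
[q^42] f(42)=1,f(21)=1,f(14)=1,f(7)=1,f(6)=1,f(3)=1,f(2)=1,f(1)=1 ⇒ 8
d|43:{1,43}  Σf=1+1=2
d|44:{44,22,11,4,2,1}  Σf=1+1+1+1+1+1=6

9, 2, 4, 4, 8, 2, 8, 2, 6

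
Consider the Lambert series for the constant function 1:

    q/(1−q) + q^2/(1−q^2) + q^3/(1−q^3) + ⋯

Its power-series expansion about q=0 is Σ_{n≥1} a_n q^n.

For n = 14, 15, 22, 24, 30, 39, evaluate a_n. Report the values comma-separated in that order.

n=14: 14·1 7·2 2·7 1·14  f→[1+1+1+1]=4
d|15:{15,5,3,1}  Σf=1+1+1+1=4
q^22  k|22↦f(k): 22:1 11:1 2:1 1:1  a_22=4
n=24: 1·24 2·12 3·8 4·6 6·4 8·3 12·2 24·1  f→[1+1+1+1+1+1+1+1]=8
[q^30] f(30)=1,f(15)=1,f(10)=1,f(6)=1,f(5)=1,f(3)=1,f(2)=1,f(1)=1 ⇒ 8
d|39:{39,13,3,1}  Σf=1+1+1+1=4

4, 4, 4, 8, 8, 4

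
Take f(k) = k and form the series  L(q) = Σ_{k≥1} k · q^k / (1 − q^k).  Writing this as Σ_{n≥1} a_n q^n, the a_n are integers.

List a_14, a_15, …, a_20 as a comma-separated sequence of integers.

24, 24, 31, 18, 39, 20, 42

n=14: 1·14 2·7 7·2 14·1  f→[1+2+7+14]=24
d|15:{1,3,5,15}  Σf=1+3+5+15=24
[q^16] f(1)=1,f(2)=2,f(4)=4,f(8)=8,f(16)=16 ⇒ 31
d|17:{1,17}  Σf=1+17=18
d|18:{18,9,6,3,2,1}  Σf=18+9+6+3+2+1=39
q^19  k|19↦f(k): 1:1 19:19  a_19=20
[q^20] f(20)=20,f(10)=10,f(5)=5,f(4)=4,f(2)=2,f(1)=1 ⇒ 42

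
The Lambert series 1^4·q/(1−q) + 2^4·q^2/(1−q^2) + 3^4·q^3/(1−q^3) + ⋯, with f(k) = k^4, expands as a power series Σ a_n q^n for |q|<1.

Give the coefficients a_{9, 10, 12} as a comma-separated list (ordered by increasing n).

n=9: 9·1 3·3 1·9  f→[6561+81+1]=6643
q^10  k|10↦f(k): 10:10000 5:625 2:16 1:1  a_10=10642
d|12:{12,6,4,3,2,1}  Σf=20736+1296+256+81+16+1=22386

6643, 10642, 22386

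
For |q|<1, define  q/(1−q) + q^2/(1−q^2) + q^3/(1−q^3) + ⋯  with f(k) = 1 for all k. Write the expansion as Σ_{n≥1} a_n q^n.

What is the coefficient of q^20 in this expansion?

d|20:{20,10,5,4,2,1}  Σf=1+1+1+1+1+1=6

a_20 = 6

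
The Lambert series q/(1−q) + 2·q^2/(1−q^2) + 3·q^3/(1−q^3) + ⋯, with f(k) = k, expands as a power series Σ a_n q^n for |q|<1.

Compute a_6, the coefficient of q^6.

n=6: 6·1 3·2 2·3 1·6  f→[6+3+2+1]=12

a_6 = 12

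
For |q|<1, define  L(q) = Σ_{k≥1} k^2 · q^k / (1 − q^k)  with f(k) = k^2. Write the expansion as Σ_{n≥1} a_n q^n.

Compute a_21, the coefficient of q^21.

a_21 = 500

q^21  k|21↦f(k): 1:1 3:9 7:49 21:441  a_21=500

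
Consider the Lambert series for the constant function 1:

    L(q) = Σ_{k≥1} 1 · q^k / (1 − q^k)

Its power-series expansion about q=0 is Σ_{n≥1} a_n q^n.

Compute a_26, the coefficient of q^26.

n=26: 1·26 2·13 13·2 26·1  f→[1+1+1+1]=4

a_26 = 4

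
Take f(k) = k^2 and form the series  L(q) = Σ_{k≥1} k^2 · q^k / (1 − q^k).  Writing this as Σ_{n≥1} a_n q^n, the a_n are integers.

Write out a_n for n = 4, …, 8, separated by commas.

21, 26, 50, 50, 85

d|4:{1,2,4}  Σf=1+4+16=21
q^5  k|5↦f(k): 1:1 5:25  a_5=26
n=6: 1·6 2·3 3·2 6·1  f→[1+4+9+36]=50
d|7:{7,1}  Σf=49+1=50
q^8  k|8↦f(k): 8:64 4:16 2:4 1:1  a_8=85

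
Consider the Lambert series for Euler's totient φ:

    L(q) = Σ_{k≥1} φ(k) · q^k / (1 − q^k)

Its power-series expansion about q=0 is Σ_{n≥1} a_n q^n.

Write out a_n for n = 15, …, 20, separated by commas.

[q^15] φ(15)=8,φ(5)=4,φ(3)=2,φ(1)=1 ⇒ 15
d|16:{16,8,4,2,1}  Σφ=8+4+2+1+1=16
[q^17] φ(1)=1,φ(17)=16 ⇒ 17
d|18:{18,9,6,3,2,1}  Σφ=6+6+2+2+1+1=18
d|19:{19,1}  Σφ=18+1=19
[q^20] φ(20)=8,φ(10)=4,φ(5)=4,φ(4)=2,φ(2)=1,φ(1)=1 ⇒ 20

15, 16, 17, 18, 19, 20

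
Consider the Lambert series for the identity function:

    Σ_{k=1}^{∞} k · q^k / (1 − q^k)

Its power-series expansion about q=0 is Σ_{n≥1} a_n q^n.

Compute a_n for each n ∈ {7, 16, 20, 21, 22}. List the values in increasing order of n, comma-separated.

8, 31, 42, 32, 36

[q^7] f(7)=7,f(1)=1 ⇒ 8
d|16:{16,8,4,2,1}  Σf=16+8+4+2+1=31
q^20  k|20↦f(k): 1:1 2:2 4:4 5:5 10:10 20:20  a_20=42
[q^21] f(21)=21,f(7)=7,f(3)=3,f(1)=1 ⇒ 32
n=22: 1·22 2·11 11·2 22·1  f→[1+2+11+22]=36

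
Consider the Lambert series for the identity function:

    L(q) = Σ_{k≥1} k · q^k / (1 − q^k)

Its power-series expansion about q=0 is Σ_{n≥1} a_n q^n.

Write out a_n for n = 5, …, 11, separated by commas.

6, 12, 8, 15, 13, 18, 12

q^5  k|5↦f(k): 5:5 1:1  a_5=6
d|6:{1,2,3,6}  Σf=1+2+3+6=12
[q^7] f(1)=1,f(7)=7 ⇒ 8
q^8  k|8↦f(k): 8:8 4:4 2:2 1:1  a_8=15
d|9:{1,3,9}  Σf=1+3+9=13
n=10: 1·10 2·5 5·2 10·1  f→[1+2+5+10]=18
n=11: 11·1 1·11  f→[11+1]=12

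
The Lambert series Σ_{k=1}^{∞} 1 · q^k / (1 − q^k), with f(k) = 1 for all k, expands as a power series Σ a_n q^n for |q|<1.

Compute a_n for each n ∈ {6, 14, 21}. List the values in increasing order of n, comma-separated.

4, 4, 4

d|6:{1,2,3,6}  Σf=1+1+1+1=4
q^14  k|14↦f(k): 1:1 2:1 7:1 14:1  a_14=4
q^21  k|21↦f(k): 1:1 3:1 7:1 21:1  a_21=4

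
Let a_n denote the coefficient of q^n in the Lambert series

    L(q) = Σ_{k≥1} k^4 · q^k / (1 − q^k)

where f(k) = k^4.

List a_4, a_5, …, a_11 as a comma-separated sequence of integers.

273, 626, 1394, 2402, 4369, 6643, 10642, 14642

n=4: 1·4 2·2 4·1  f→[1+16+256]=273
[q^5] f(5)=625,f(1)=1 ⇒ 626
d|6:{1,2,3,6}  Σf=1+16+81+1296=1394
[q^7] f(1)=1,f(7)=2401 ⇒ 2402
n=8: 1·8 2·4 4·2 8·1  f→[1+16+256+4096]=4369
[q^9] f(1)=1,f(3)=81,f(9)=6561 ⇒ 6643
d|10:{1,2,5,10}  Σf=1+16+625+10000=10642
n=11: 11·1 1·11  f→[14641+1]=14642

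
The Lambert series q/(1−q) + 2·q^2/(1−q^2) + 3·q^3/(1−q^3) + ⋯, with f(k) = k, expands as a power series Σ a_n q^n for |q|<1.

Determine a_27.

n=27: 27·1 9·3 3·9 1·27  f→[27+9+3+1]=40

a_27 = 40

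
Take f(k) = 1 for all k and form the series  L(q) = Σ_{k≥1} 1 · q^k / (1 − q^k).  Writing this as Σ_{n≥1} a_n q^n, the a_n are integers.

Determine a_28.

q^28  k|28↦f(k): 1:1 2:1 4:1 7:1 14:1 28:1  a_28=6

a_28 = 6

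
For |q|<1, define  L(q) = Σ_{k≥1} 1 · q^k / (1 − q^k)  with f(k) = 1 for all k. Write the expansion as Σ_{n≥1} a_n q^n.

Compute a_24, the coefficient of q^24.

d|24:{24,12,8,6,4,3,2,1}  Σf=1+1+1+1+1+1+1+1=8

a_24 = 8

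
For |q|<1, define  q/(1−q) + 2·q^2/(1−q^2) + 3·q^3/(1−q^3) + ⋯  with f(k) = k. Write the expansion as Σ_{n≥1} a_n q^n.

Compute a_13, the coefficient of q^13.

a_13 = 14

d|13:{1,13}  Σf=1+13=14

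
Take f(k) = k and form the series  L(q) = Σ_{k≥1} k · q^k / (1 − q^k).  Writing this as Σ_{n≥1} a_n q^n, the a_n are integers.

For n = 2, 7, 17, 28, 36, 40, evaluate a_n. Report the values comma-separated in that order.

3, 8, 18, 56, 91, 90

d|2:{2,1}  Σf=2+1=3
n=7: 7·1 1·7  f→[7+1]=8
d|17:{1,17}  Σf=1+17=18
n=28: 28·1 14·2 7·4 4·7 2·14 1·28  f→[28+14+7+4+2+1]=56
q^36  k|36↦f(k): 1:1 2:2 3:3 4:4 6:6 9:9 12:12 18:18 36:36  a_36=91
[q^40] f(1)=1,f(2)=2,f(4)=4,f(5)=5,f(8)=8,f(10)=10,f(20)=20,f(40)=40 ⇒ 90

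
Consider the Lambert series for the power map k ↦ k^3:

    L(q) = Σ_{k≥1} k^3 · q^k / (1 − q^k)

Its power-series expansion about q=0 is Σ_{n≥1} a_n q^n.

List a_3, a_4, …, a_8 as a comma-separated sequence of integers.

28, 73, 126, 252, 344, 585

d|3:{3,1}  Σf=27+1=28
[q^4] f(1)=1,f(2)=8,f(4)=64 ⇒ 73
n=5: 1·5 5·1  f→[1+125]=126
n=6: 1·6 2·3 3·2 6·1  f→[1+8+27+216]=252
q^7  k|7↦f(k): 1:1 7:343  a_7=344
d|8:{1,2,4,8}  Σf=1+8+64+512=585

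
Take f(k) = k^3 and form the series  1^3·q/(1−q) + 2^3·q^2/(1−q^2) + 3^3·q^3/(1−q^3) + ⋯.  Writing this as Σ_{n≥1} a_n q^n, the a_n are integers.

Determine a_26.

d|26:{1,2,13,26}  Σf=1+8+2197+17576=19782

a_26 = 19782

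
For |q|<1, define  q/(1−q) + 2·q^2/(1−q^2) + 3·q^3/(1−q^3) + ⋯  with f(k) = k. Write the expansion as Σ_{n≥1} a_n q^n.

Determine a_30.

q^30  k|30↦f(k): 30:30 15:15 10:10 6:6 5:5 3:3 2:2 1:1  a_30=72

a_30 = 72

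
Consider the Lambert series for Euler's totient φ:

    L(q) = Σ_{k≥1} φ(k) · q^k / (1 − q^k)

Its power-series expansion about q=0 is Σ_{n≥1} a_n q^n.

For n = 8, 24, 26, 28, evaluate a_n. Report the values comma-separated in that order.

[q^8] φ(8)=4,φ(4)=2,φ(2)=1,φ(1)=1 ⇒ 8
n=24: 24·1 12·2 8·3 6·4 4·6 3·8 2·12 1·24  φ→[8+4+4+2+2+2+1+1]=24
d|26:{1,2,13,26}  Σφ=1+1+12+12=26
d|28:{28,14,7,4,2,1}  Σφ=12+6+6+2+1+1=28

8, 24, 26, 28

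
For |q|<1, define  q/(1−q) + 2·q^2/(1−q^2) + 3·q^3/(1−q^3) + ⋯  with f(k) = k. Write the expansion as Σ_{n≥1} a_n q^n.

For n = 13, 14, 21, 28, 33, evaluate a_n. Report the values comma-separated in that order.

n=13: 1·13 13·1  f→[1+13]=14
n=14: 1·14 2·7 7·2 14·1  f→[1+2+7+14]=24
d|21:{1,3,7,21}  Σf=1+3+7+21=32
[q^28] f(28)=28,f(14)=14,f(7)=7,f(4)=4,f(2)=2,f(1)=1 ⇒ 56
n=33: 33·1 11·3 3·11 1·33  f→[33+11+3+1]=48

14, 24, 32, 56, 48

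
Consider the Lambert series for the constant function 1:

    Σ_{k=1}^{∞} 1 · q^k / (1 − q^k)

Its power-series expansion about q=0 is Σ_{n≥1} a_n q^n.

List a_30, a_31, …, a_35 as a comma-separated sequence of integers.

8, 2, 6, 4, 4, 4

[q^30] f(30)=1,f(15)=1,f(10)=1,f(6)=1,f(5)=1,f(3)=1,f(2)=1,f(1)=1 ⇒ 8
n=31: 31·1 1·31  f→[1+1]=2
q^32  k|32↦f(k): 1:1 2:1 4:1 8:1 16:1 32:1  a_32=6
n=33: 33·1 11·3 3·11 1·33  f→[1+1+1+1]=4
q^34  k|34↦f(k): 34:1 17:1 2:1 1:1  a_34=4
n=35: 1·35 5·7 7·5 35·1  f→[1+1+1+1]=4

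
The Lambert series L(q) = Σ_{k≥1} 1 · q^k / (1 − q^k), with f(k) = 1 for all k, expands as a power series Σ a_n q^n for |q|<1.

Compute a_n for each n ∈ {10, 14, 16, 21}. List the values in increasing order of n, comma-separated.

4, 4, 5, 4

d|10:{1,2,5,10}  Σf=1+1+1+1=4
n=14: 14·1 7·2 2·7 1·14  f→[1+1+1+1]=4
n=16: 16·1 8·2 4·4 2·8 1·16  f→[1+1+1+1+1]=5
[q^21] f(21)=1,f(7)=1,f(3)=1,f(1)=1 ⇒ 4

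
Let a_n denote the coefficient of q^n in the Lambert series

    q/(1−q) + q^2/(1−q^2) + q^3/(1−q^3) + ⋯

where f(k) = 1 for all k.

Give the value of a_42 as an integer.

a_42 = 8

q^42  k|42↦f(k): 42:1 21:1 14:1 7:1 6:1 3:1 2:1 1:1  a_42=8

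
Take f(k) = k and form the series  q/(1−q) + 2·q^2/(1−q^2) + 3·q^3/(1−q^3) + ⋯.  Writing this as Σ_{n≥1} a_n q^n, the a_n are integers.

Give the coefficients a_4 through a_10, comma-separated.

d|4:{4,2,1}  Σf=4+2+1=7
d|5:{5,1}  Σf=5+1=6
q^6  k|6↦f(k): 1:1 2:2 3:3 6:6  a_6=12
[q^7] f(7)=7,f(1)=1 ⇒ 8
[q^8] f(1)=1,f(2)=2,f(4)=4,f(8)=8 ⇒ 15
[q^9] f(9)=9,f(3)=3,f(1)=1 ⇒ 13
q^10  k|10↦f(k): 10:10 5:5 2:2 1:1  a_10=18

7, 6, 12, 8, 15, 13, 18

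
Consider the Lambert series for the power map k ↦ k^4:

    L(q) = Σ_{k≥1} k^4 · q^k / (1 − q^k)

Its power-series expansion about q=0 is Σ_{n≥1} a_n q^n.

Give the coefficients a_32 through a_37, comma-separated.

1118481, 1200644, 1419874, 1503652, 1813539, 1874162

q^32  k|32↦f(k): 32:1048576 16:65536 8:4096 4:256 2:16 1:1  a_32=1118481
q^33  k|33↦f(k): 33:1185921 11:14641 3:81 1:1  a_33=1200644
q^34  k|34↦f(k): 1:1 2:16 17:83521 34:1336336  a_34=1419874
n=35: 1·35 5·7 7·5 35·1  f→[1+625+2401+1500625]=1503652
d|36:{36,18,12,9,6,4,3,2,1}  Σf=1679616+104976+20736+6561+1296+256+81+16+1=1813539
q^37  k|37↦f(k): 37:1874161 1:1  a_37=1874162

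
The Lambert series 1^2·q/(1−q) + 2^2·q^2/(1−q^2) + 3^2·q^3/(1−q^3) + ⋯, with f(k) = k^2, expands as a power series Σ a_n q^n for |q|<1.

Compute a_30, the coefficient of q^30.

n=30: 1·30 2·15 3·10 5·6 6·5 10·3 15·2 30·1  f→[1+4+9+25+36+100+225+900]=1300

a_30 = 1300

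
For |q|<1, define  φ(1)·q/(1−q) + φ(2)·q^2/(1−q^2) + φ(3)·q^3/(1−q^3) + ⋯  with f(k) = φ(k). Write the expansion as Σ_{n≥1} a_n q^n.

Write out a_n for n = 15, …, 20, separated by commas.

[q^15] φ(15)=8,φ(5)=4,φ(3)=2,φ(1)=1 ⇒ 15
[q^16] φ(1)=1,φ(2)=1,φ(4)=2,φ(8)=4,φ(16)=8 ⇒ 16
d|17:{17,1}  Σφ=16+1=17
[q^18] φ(18)=6,φ(9)=6,φ(6)=2,φ(3)=2,φ(2)=1,φ(1)=1 ⇒ 18
d|19:{1,19}  Σφ=1+18=19
d|20:{20,10,5,4,2,1}  Σφ=8+4+4+2+1+1=20

15, 16, 17, 18, 19, 20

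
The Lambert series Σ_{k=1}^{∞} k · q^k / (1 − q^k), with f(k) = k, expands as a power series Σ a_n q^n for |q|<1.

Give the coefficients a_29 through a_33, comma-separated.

30, 72, 32, 63, 48

q^29  k|29↦f(k): 1:1 29:29  a_29=30
n=30: 1·30 2·15 3·10 5·6 6·5 10·3 15·2 30·1  f→[1+2+3+5+6+10+15+30]=72
[q^31] f(31)=31,f(1)=1 ⇒ 32
[q^32] f(32)=32,f(16)=16,f(8)=8,f(4)=4,f(2)=2,f(1)=1 ⇒ 63
d|33:{1,3,11,33}  Σf=1+3+11+33=48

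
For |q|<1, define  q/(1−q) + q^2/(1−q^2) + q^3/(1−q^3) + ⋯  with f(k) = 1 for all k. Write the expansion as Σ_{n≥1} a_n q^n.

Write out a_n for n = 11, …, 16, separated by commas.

2, 6, 2, 4, 4, 5

d|11:{11,1}  Σf=1+1=2
q^12  k|12↦f(k): 12:1 6:1 4:1 3:1 2:1 1:1  a_12=6
[q^13] f(1)=1,f(13)=1 ⇒ 2
d|14:{14,7,2,1}  Σf=1+1+1+1=4
[q^15] f(15)=1,f(5)=1,f(3)=1,f(1)=1 ⇒ 4
[q^16] f(16)=1,f(8)=1,f(4)=1,f(2)=1,f(1)=1 ⇒ 5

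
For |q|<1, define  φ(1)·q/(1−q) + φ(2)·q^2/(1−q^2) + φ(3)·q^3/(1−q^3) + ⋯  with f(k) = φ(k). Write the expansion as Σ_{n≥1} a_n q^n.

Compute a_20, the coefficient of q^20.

n=20: 20·1 10·2 5·4 4·5 2·10 1·20  φ→[8+4+4+2+1+1]=20

a_20 = 20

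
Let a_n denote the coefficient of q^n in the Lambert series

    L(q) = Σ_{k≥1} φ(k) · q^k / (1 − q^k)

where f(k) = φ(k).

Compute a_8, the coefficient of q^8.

q^8  k|8↦φ(k): 1:1 2:1 4:2 8:4  a_8=8

a_8 = 8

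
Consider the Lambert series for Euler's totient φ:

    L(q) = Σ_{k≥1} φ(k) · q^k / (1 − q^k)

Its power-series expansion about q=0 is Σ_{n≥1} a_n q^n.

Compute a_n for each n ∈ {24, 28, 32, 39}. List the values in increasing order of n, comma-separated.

q^24  k|24↦φ(k): 24:8 12:4 8:4 6:2 4:2 3:2 2:1 1:1  a_24=24
[q^28] φ(1)=1,φ(2)=1,φ(4)=2,φ(7)=6,φ(14)=6,φ(28)=12 ⇒ 28
d|32:{32,16,8,4,2,1}  Σφ=16+8+4+2+1+1=32
[q^39] φ(1)=1,φ(3)=2,φ(13)=12,φ(39)=24 ⇒ 39

24, 28, 32, 39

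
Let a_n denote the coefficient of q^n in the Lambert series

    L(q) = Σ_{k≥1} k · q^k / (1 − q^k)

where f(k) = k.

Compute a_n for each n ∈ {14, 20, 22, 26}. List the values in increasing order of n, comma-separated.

24, 42, 36, 42

[q^14] f(14)=14,f(7)=7,f(2)=2,f(1)=1 ⇒ 24
n=20: 20·1 10·2 5·4 4·5 2·10 1·20  f→[20+10+5+4+2+1]=42
n=22: 22·1 11·2 2·11 1·22  f→[22+11+2+1]=36
n=26: 1·26 2·13 13·2 26·1  f→[1+2+13+26]=42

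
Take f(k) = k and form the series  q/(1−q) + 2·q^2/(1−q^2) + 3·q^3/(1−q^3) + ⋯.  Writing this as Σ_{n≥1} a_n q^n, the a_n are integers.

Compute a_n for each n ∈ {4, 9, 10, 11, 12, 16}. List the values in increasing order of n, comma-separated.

[q^4] f(4)=4,f(2)=2,f(1)=1 ⇒ 7
q^9  k|9↦f(k): 1:1 3:3 9:9  a_9=13
n=10: 1·10 2·5 5·2 10·1  f→[1+2+5+10]=18
[q^11] f(1)=1,f(11)=11 ⇒ 12
n=12: 12·1 6·2 4·3 3·4 2·6 1·12  f→[12+6+4+3+2+1]=28
q^16  k|16↦f(k): 16:16 8:8 4:4 2:2 1:1  a_16=31

7, 13, 18, 12, 28, 31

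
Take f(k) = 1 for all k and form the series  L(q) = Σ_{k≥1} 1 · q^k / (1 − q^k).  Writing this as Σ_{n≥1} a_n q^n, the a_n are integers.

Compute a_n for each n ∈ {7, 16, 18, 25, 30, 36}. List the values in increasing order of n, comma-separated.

d|7:{7,1}  Σf=1+1=2
q^16  k|16↦f(k): 1:1 2:1 4:1 8:1 16:1  a_16=5
q^18  k|18↦f(k): 18:1 9:1 6:1 3:1 2:1 1:1  a_18=6
q^25  k|25↦f(k): 25:1 5:1 1:1  a_25=3
d|30:{1,2,3,5,6,10,15,30}  Σf=1+1+1+1+1+1+1+1=8
q^36  k|36↦f(k): 1:1 2:1 3:1 4:1 6:1 9:1 12:1 18:1 36:1  a_36=9

2, 5, 6, 3, 8, 9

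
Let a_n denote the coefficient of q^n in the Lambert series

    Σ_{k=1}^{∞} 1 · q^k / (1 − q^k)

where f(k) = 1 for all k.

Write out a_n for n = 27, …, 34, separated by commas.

4, 6, 2, 8, 2, 6, 4, 4

[q^27] f(1)=1,f(3)=1,f(9)=1,f(27)=1 ⇒ 4
n=28: 1·28 2·14 4·7 7·4 14·2 28·1  f→[1+1+1+1+1+1]=6
n=29: 1·29 29·1  f→[1+1]=2
d|30:{30,15,10,6,5,3,2,1}  Σf=1+1+1+1+1+1+1+1=8
[q^31] f(1)=1,f(31)=1 ⇒ 2
[q^32] f(1)=1,f(2)=1,f(4)=1,f(8)=1,f(16)=1,f(32)=1 ⇒ 6
n=33: 1·33 3·11 11·3 33·1  f→[1+1+1+1]=4
q^34  k|34↦f(k): 34:1 17:1 2:1 1:1  a_34=4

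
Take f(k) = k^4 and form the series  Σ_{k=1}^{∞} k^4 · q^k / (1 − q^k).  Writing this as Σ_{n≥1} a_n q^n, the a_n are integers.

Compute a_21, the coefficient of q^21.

d|21:{1,3,7,21}  Σf=1+81+2401+194481=196964

a_21 = 196964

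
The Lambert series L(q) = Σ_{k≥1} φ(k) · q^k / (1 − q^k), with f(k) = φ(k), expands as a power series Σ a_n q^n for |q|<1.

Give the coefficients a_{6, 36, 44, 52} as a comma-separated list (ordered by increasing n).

d|6:{1,2,3,6}  Σφ=1+1+2+2=6
q^36  k|36↦φ(k): 36:12 18:6 12:4 9:6 6:2 4:2 3:2 2:1 1:1  a_36=36
[q^44] φ(44)=20,φ(22)=10,φ(11)=10,φ(4)=2,φ(2)=1,φ(1)=1 ⇒ 44
d|52:{52,26,13,4,2,1}  Σφ=24+12+12+2+1+1=52

6, 36, 44, 52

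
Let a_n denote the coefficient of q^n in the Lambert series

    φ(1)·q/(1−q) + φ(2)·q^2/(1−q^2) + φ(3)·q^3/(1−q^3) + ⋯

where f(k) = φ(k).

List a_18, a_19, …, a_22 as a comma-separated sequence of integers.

n=18: 18·1 9·2 6·3 3·6 2·9 1·18  φ→[6+6+2+2+1+1]=18
d|19:{1,19}  Σφ=1+18=19
[q^20] φ(1)=1,φ(2)=1,φ(4)=2,φ(5)=4,φ(10)=4,φ(20)=8 ⇒ 20
n=21: 21·1 7·3 3·7 1·21  φ→[12+6+2+1]=21
d|22:{1,2,11,22}  Σφ=1+1+10+10=22

18, 19, 20, 21, 22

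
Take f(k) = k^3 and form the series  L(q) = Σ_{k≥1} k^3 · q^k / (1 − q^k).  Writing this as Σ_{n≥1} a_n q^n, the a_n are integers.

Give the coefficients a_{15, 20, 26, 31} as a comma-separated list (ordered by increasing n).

[q^15] f(15)=3375,f(5)=125,f(3)=27,f(1)=1 ⇒ 3528
q^20  k|20↦f(k): 1:1 2:8 4:64 5:125 10:1000 20:8000  a_20=9198
d|26:{26,13,2,1}  Σf=17576+2197+8+1=19782
n=31: 1·31 31·1  f→[1+29791]=29792

3528, 9198, 19782, 29792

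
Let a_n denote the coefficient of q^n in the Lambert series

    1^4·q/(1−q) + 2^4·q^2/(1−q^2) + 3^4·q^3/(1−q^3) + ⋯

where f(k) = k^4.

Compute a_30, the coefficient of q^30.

a_30 = 872644

n=30: 30·1 15·2 10·3 6·5 5·6 3·10 2·15 1·30  f→[810000+50625+10000+1296+625+81+16+1]=872644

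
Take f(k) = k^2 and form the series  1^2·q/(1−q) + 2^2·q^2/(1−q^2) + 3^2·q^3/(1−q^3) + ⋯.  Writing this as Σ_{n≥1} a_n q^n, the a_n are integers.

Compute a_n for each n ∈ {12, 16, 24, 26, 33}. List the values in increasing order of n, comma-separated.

[q^12] f(12)=144,f(6)=36,f(4)=16,f(3)=9,f(2)=4,f(1)=1 ⇒ 210
q^16  k|16↦f(k): 16:256 8:64 4:16 2:4 1:1  a_16=341
n=24: 24·1 12·2 8·3 6·4 4·6 3·8 2·12 1·24  f→[576+144+64+36+16+9+4+1]=850
[q^26] f(26)=676,f(13)=169,f(2)=4,f(1)=1 ⇒ 850
d|33:{1,3,11,33}  Σf=1+9+121+1089=1220

210, 341, 850, 850, 1220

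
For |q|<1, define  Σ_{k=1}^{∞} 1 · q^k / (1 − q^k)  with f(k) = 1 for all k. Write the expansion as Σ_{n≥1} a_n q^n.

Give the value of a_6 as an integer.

q^6  k|6↦f(k): 6:1 3:1 2:1 1:1  a_6=4

a_6 = 4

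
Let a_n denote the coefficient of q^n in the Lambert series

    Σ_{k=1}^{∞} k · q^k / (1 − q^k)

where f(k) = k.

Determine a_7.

a_7 = 8

n=7: 1·7 7·1  f→[1+7]=8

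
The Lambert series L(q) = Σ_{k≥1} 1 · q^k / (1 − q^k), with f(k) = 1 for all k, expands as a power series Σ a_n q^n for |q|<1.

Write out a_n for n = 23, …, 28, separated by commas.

n=23: 1·23 23·1  f→[1+1]=2
d|24:{1,2,3,4,6,8,12,24}  Σf=1+1+1+1+1+1+1+1=8
n=25: 25·1 5·5 1·25  f→[1+1+1]=3
[q^26] f(1)=1,f(2)=1,f(13)=1,f(26)=1 ⇒ 4
[q^27] f(1)=1,f(3)=1,f(9)=1,f(27)=1 ⇒ 4
[q^28] f(1)=1,f(2)=1,f(4)=1,f(7)=1,f(14)=1,f(28)=1 ⇒ 6

2, 8, 3, 4, 4, 6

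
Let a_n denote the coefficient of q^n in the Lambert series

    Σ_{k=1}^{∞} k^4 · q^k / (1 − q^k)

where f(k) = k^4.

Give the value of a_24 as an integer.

a_24 = 358258

n=24: 1·24 2·12 3·8 4·6 6·4 8·3 12·2 24·1  f→[1+16+81+256+1296+4096+20736+331776]=358258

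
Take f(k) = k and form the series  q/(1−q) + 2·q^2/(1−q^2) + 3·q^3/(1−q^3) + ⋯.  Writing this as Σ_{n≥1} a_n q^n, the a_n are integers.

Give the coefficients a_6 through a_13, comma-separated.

[q^6] f(1)=1,f(2)=2,f(3)=3,f(6)=6 ⇒ 12
q^7  k|7↦f(k): 1:1 7:7  a_7=8
[q^8] f(8)=8,f(4)=4,f(2)=2,f(1)=1 ⇒ 15
d|9:{9,3,1}  Σf=9+3+1=13
[q^10] f(1)=1,f(2)=2,f(5)=5,f(10)=10 ⇒ 18
[q^11] f(11)=11,f(1)=1 ⇒ 12
q^12  k|12↦f(k): 12:12 6:6 4:4 3:3 2:2 1:1  a_12=28
q^13  k|13↦f(k): 13:13 1:1  a_13=14

12, 8, 15, 13, 18, 12, 28, 14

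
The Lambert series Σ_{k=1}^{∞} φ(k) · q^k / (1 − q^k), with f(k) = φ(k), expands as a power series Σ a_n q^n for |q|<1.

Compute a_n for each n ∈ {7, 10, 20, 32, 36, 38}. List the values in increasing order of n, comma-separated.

q^7  k|7↦φ(k): 7:6 1:1  a_7=7
[q^10] φ(10)=4,φ(5)=4,φ(2)=1,φ(1)=1 ⇒ 10
[q^20] φ(20)=8,φ(10)=4,φ(5)=4,φ(4)=2,φ(2)=1,φ(1)=1 ⇒ 20
n=32: 32·1 16·2 8·4 4·8 2·16 1·32  φ→[16+8+4+2+1+1]=32
q^36  k|36↦φ(k): 36:12 18:6 12:4 9:6 6:2 4:2 3:2 2:1 1:1  a_36=36
n=38: 38·1 19·2 2·19 1·38  φ→[18+18+1+1]=38

7, 10, 20, 32, 36, 38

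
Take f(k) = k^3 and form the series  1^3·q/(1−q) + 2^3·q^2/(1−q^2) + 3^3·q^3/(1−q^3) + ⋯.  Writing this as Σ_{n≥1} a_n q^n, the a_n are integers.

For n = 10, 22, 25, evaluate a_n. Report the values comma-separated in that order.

1134, 11988, 15751

d|10:{1,2,5,10}  Σf=1+8+125+1000=1134
[q^22] f(22)=10648,f(11)=1331,f(2)=8,f(1)=1 ⇒ 11988
n=25: 25·1 5·5 1·25  f→[15625+125+1]=15751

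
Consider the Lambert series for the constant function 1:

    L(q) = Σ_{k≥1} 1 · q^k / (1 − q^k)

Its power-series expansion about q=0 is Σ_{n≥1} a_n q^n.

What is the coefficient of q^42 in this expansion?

d|42:{42,21,14,7,6,3,2,1}  Σf=1+1+1+1+1+1+1+1=8

a_42 = 8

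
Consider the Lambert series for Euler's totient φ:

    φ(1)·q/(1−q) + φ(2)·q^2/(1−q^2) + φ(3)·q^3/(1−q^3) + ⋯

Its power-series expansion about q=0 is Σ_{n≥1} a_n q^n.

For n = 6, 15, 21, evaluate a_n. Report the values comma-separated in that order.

q^6  k|6↦φ(k): 6:2 3:2 2:1 1:1  a_6=6
[q^15] φ(1)=1,φ(3)=2,φ(5)=4,φ(15)=8 ⇒ 15
[q^21] φ(21)=12,φ(7)=6,φ(3)=2,φ(1)=1 ⇒ 21

6, 15, 21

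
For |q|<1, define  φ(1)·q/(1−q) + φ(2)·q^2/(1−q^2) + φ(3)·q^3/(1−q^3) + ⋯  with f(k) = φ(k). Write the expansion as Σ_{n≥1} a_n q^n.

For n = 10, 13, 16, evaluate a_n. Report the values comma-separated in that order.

[q^10] φ(1)=1,φ(2)=1,φ(5)=4,φ(10)=4 ⇒ 10
[q^13] φ(13)=12,φ(1)=1 ⇒ 13
q^16  k|16↦φ(k): 1:1 2:1 4:2 8:4 16:8  a_16=16

10, 13, 16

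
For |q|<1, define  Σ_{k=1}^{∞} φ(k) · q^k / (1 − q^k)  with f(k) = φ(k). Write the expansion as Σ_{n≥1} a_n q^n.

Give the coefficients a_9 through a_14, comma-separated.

[q^9] φ(1)=1,φ(3)=2,φ(9)=6 ⇒ 9
n=10: 1·10 2·5 5·2 10·1  φ→[1+1+4+4]=10
d|11:{1,11}  Σφ=1+10=11
[q^12] φ(12)=4,φ(6)=2,φ(4)=2,φ(3)=2,φ(2)=1,φ(1)=1 ⇒ 12
[q^13] φ(13)=12,φ(1)=1 ⇒ 13
n=14: 1·14 2·7 7·2 14·1  φ→[1+1+6+6]=14

9, 10, 11, 12, 13, 14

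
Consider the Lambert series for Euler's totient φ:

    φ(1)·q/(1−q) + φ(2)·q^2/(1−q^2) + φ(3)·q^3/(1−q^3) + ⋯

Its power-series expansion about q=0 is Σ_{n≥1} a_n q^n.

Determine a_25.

n=25: 25·1 5·5 1·25  φ→[20+4+1]=25

a_25 = 25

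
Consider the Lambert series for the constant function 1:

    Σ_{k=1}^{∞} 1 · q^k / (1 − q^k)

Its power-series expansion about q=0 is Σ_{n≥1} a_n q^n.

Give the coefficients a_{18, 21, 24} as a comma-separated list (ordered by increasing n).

n=18: 18·1 9·2 6·3 3·6 2·9 1·18  f→[1+1+1+1+1+1]=6
n=21: 1·21 3·7 7·3 21·1  f→[1+1+1+1]=4
q^24  k|24↦f(k): 24:1 12:1 8:1 6:1 4:1 3:1 2:1 1:1  a_24=8

6, 4, 8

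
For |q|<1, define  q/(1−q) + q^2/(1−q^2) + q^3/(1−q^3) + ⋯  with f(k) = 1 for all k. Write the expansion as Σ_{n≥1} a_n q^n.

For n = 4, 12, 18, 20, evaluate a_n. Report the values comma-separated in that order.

3, 6, 6, 6

d|4:{4,2,1}  Σf=1+1+1=3
[q^12] f(1)=1,f(2)=1,f(3)=1,f(4)=1,f(6)=1,f(12)=1 ⇒ 6
q^18  k|18↦f(k): 18:1 9:1 6:1 3:1 2:1 1:1  a_18=6
[q^20] f(1)=1,f(2)=1,f(4)=1,f(5)=1,f(10)=1,f(20)=1 ⇒ 6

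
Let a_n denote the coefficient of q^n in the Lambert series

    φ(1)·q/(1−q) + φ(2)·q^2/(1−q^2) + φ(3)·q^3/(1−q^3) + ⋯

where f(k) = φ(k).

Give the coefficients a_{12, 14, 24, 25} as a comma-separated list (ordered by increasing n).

[q^12] φ(12)=4,φ(6)=2,φ(4)=2,φ(3)=2,φ(2)=1,φ(1)=1 ⇒ 12
d|14:{1,2,7,14}  Σφ=1+1+6+6=14
q^24  k|24↦φ(k): 1:1 2:1 3:2 4:2 6:2 8:4 12:4 24:8  a_24=24
[q^25] φ(25)=20,φ(5)=4,φ(1)=1 ⇒ 25

12, 14, 24, 25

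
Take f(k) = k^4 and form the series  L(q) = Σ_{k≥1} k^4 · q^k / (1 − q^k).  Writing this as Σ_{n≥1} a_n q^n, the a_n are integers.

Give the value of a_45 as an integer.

n=45: 1·45 3·15 5·9 9·5 15·3 45·1  f→[1+81+625+6561+50625+4100625]=4158518

a_45 = 4158518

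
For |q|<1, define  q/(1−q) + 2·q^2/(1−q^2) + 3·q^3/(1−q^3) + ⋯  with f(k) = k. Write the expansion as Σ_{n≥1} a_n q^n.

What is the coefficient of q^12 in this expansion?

a_12 = 28

[q^12] f(1)=1,f(2)=2,f(3)=3,f(4)=4,f(6)=6,f(12)=12 ⇒ 28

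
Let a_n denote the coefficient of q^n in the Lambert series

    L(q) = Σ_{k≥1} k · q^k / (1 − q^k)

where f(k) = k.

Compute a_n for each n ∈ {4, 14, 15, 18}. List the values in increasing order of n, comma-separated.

7, 24, 24, 39

q^4  k|4↦f(k): 4:4 2:2 1:1  a_4=7
q^14  k|14↦f(k): 1:1 2:2 7:7 14:14  a_14=24
q^15  k|15↦f(k): 15:15 5:5 3:3 1:1  a_15=24
n=18: 18·1 9·2 6·3 3·6 2·9 1·18  f→[18+9+6+3+2+1]=39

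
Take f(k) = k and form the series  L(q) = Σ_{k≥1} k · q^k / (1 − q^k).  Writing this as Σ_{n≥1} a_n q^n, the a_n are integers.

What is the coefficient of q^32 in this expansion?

a_32 = 63

n=32: 32·1 16·2 8·4 4·8 2·16 1·32  f→[32+16+8+4+2+1]=63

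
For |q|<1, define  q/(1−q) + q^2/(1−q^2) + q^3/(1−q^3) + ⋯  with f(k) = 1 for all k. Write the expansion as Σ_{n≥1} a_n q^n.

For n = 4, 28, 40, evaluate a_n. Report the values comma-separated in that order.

d|4:{1,2,4}  Σf=1+1+1=3
d|28:{28,14,7,4,2,1}  Σf=1+1+1+1+1+1=6
[q^40] f(40)=1,f(20)=1,f(10)=1,f(8)=1,f(5)=1,f(4)=1,f(2)=1,f(1)=1 ⇒ 8

3, 6, 8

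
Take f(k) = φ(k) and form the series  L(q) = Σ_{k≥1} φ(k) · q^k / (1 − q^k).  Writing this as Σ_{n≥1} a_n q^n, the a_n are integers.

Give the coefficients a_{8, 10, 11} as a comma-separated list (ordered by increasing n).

q^8  k|8↦φ(k): 1:1 2:1 4:2 8:4  a_8=8
q^10  k|10↦φ(k): 10:4 5:4 2:1 1:1  a_10=10
n=11: 11·1 1·11  φ→[10+1]=11

8, 10, 11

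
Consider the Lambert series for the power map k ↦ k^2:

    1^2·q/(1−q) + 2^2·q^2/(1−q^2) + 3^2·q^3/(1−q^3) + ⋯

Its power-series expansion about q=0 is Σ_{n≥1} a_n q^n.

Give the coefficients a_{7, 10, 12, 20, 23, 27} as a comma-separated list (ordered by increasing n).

d|7:{7,1}  Σf=49+1=50
n=10: 10·1 5·2 2·5 1·10  f→[100+25+4+1]=130
d|12:{1,2,3,4,6,12}  Σf=1+4+9+16+36+144=210
[q^20] f(1)=1,f(2)=4,f(4)=16,f(5)=25,f(10)=100,f(20)=400 ⇒ 546
n=23: 23·1 1·23  f→[529+1]=530
q^27  k|27↦f(k): 1:1 3:9 9:81 27:729  a_27=820

50, 130, 210, 546, 530, 820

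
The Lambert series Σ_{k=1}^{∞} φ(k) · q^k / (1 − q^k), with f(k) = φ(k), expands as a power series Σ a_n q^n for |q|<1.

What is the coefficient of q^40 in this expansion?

n=40: 40·1 20·2 10·4 8·5 5·8 4·10 2·20 1·40  φ→[16+8+4+4+4+2+1+1]=40

a_40 = 40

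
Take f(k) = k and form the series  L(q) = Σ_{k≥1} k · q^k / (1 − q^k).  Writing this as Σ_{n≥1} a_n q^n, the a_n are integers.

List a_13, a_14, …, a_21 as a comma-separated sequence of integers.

n=13: 13·1 1·13  f→[13+1]=14
d|14:{1,2,7,14}  Σf=1+2+7+14=24
[q^15] f(15)=15,f(5)=5,f(3)=3,f(1)=1 ⇒ 24
[q^16] f(16)=16,f(8)=8,f(4)=4,f(2)=2,f(1)=1 ⇒ 31
[q^17] f(17)=17,f(1)=1 ⇒ 18
[q^18] f(1)=1,f(2)=2,f(3)=3,f(6)=6,f(9)=9,f(18)=18 ⇒ 39
n=19: 19·1 1·19  f→[19+1]=20
[q^20] f(1)=1,f(2)=2,f(4)=4,f(5)=5,f(10)=10,f(20)=20 ⇒ 42
n=21: 21·1 7·3 3·7 1·21  f→[21+7+3+1]=32

14, 24, 24, 31, 18, 39, 20, 42, 32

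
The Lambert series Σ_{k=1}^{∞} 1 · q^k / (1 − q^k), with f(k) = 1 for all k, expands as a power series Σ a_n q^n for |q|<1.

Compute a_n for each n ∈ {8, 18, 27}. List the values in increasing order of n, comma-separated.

n=8: 8·1 4·2 2·4 1·8  f→[1+1+1+1]=4
n=18: 1·18 2·9 3·6 6·3 9·2 18·1  f→[1+1+1+1+1+1]=6
q^27  k|27↦f(k): 27:1 9:1 3:1 1:1  a_27=4

4, 6, 4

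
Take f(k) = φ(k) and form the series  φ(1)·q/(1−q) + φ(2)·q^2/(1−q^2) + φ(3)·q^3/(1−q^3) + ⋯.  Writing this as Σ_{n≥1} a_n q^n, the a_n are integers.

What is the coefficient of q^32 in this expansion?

q^32  k|32↦φ(k): 32:16 16:8 8:4 4:2 2:1 1:1  a_32=32

a_32 = 32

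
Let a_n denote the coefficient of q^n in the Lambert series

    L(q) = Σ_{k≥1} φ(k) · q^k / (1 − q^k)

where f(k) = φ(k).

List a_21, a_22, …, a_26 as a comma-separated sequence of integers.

[q^21] φ(21)=12,φ(7)=6,φ(3)=2,φ(1)=1 ⇒ 21
q^22  k|22↦φ(k): 22:10 11:10 2:1 1:1  a_22=22
d|23:{1,23}  Σφ=1+22=23
q^24  k|24↦φ(k): 24:8 12:4 8:4 6:2 4:2 3:2 2:1 1:1  a_24=24
q^25  k|25↦φ(k): 25:20 5:4 1:1  a_25=25
[q^26] φ(26)=12,φ(13)=12,φ(2)=1,φ(1)=1 ⇒ 26

21, 22, 23, 24, 25, 26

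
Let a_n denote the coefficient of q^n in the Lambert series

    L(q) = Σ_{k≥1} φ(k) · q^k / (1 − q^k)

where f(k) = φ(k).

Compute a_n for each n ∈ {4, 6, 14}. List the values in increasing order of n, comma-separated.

d|4:{4,2,1}  Σφ=2+1+1=4
[q^6] φ(6)=2,φ(3)=2,φ(2)=1,φ(1)=1 ⇒ 6
d|14:{14,7,2,1}  Σφ=6+6+1+1=14

4, 6, 14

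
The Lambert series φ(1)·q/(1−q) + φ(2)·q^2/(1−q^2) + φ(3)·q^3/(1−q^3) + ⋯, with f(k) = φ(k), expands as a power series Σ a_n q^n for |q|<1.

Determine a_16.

[q^16] φ(16)=8,φ(8)=4,φ(4)=2,φ(2)=1,φ(1)=1 ⇒ 16

a_16 = 16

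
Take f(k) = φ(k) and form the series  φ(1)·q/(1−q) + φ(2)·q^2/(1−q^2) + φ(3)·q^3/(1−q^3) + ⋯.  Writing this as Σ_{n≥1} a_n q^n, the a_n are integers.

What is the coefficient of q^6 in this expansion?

[q^6] φ(1)=1,φ(2)=1,φ(3)=2,φ(6)=2 ⇒ 6

a_6 = 6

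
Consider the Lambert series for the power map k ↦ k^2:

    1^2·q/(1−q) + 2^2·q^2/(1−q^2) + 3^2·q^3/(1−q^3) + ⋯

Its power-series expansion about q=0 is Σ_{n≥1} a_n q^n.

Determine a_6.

a_6 = 50

[q^6] f(1)=1,f(2)=4,f(3)=9,f(6)=36 ⇒ 50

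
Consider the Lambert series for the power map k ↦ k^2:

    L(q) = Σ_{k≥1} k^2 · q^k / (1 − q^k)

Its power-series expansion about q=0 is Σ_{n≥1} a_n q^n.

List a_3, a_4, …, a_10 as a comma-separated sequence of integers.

10, 21, 26, 50, 50, 85, 91, 130

[q^3] f(3)=9,f(1)=1 ⇒ 10
n=4: 4·1 2·2 1·4  f→[16+4+1]=21
q^5  k|5↦f(k): 1:1 5:25  a_5=26
d|6:{6,3,2,1}  Σf=36+9+4+1=50
[q^7] f(1)=1,f(7)=49 ⇒ 50
[q^8] f(1)=1,f(2)=4,f(4)=16,f(8)=64 ⇒ 85
n=9: 1·9 3·3 9·1  f→[1+9+81]=91
d|10:{1,2,5,10}  Σf=1+4+25+100=130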